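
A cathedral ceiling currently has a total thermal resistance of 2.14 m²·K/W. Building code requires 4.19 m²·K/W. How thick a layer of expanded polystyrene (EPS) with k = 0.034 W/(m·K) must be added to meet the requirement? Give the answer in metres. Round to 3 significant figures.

ΔR = 4.19 − 2.14 = 2.05 m²·K/W
L = ΔR × k = 2.05 × 0.034 = 0.0697 m

0.0697 m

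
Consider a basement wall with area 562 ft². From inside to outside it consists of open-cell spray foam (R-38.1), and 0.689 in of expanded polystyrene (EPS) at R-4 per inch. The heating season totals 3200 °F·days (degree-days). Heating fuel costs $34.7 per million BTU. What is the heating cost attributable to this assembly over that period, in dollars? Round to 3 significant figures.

0.689 × 4 = 2.756
R_total = 38.1 + 2.756 = 40.86 ft²·°F·h/BTU
E = A × HDD × 24 / R = 562 × 3200 × 24 / 40.86 = 1056000 BTU
Cost = 1056000/10⁶ × 34.7 = $36.66

36.7 dollars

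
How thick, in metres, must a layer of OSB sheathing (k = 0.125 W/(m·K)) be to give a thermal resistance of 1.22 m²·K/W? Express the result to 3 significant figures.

0.152 m

L = R·k = 1.22 × 0.125 = 0.1525 m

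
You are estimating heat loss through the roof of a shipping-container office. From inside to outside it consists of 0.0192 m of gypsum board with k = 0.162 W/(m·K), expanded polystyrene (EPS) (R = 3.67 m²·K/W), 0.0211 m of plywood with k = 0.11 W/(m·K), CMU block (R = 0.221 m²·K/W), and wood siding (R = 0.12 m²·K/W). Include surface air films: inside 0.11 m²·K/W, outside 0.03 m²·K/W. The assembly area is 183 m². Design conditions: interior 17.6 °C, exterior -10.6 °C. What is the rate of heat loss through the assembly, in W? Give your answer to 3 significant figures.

1160 W

0.0192/0.162 = 0.1185
0.0211/0.11 = 0.1918
R_total = 0.11 + 0.1185 + 3.67 + 0.1918 + 0.221 + 0.12 + 0.03 = 4.461 m²·K/W
Q = A·ΔT/R = 183 × (17.6 − (-10.6)) / 4.461 = 1157 W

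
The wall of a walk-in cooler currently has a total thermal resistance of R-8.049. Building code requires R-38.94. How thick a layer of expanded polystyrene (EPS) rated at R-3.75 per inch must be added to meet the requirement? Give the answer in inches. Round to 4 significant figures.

ΔR = 38.94 − 8.049 = 30.891 ft²·°F·h/BTU
L = ΔR / (R/in) = 30.891/3.75 = 8.2376 in

8.238 in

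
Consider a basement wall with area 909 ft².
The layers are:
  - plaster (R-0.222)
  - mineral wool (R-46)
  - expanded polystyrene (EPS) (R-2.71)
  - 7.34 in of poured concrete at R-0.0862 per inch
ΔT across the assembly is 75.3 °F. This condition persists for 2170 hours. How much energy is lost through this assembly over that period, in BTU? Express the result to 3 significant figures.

3000000 BTU

7.34 × 0.0862 = 0.6327
R_total = 0.222 + 46 + 2.71 + 0.6327 = 49.56 ft²·°F·h/BTU
Q = 909 × 75.3 / 49.56 = 1381 BTU/h
E = 1381 × 2170 = 2997000 BTU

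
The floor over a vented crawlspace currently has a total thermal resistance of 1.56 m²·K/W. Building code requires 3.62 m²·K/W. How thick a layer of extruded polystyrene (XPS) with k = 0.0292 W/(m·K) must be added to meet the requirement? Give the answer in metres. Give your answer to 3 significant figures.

ΔR = 3.62 − 1.56 = 2.06 m²·K/W
L = ΔR × k = 2.06 × 0.0292 = 0.06015 m

0.0602 m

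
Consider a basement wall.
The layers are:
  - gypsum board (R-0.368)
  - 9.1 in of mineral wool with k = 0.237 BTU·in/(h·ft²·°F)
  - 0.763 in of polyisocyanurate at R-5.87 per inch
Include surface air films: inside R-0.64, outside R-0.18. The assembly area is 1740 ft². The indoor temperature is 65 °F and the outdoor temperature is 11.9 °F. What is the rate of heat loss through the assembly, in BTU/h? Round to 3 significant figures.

9.1/0.237 = 38.4
0.763 × 5.87 = 4.479
R_total = 0.64 + 0.368 + 38.4 + 4.479 + 0.18 = 44.06 ft²·°F·h/BTU
Q = A·ΔT/R = 1740 × (65 − 11.9) / 44.06 = 2097 BTU/h

2100 BTU/h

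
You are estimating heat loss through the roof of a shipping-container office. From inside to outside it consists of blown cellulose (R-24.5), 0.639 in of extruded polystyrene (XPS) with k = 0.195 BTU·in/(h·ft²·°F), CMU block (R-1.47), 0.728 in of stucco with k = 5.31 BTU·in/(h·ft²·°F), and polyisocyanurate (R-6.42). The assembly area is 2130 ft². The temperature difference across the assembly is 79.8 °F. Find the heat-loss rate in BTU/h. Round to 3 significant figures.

0.639/0.195 = 3.277
0.728/5.31 = 0.1371
R_total = 24.5 + 3.277 + 1.47 + 0.1371 + 6.42 = 35.8 ft²·°F·h/BTU
Q = A·ΔT/R = 2130 × 79.8 / 35.8 = 4747 BTU/h

4750 BTU/h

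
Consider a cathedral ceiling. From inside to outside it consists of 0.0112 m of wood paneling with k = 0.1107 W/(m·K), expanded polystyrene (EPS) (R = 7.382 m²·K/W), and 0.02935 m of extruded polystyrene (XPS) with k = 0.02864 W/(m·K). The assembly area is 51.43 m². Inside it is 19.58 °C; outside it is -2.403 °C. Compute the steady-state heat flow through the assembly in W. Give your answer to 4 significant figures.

132.9 W

0.0112/0.1107 = 0.10117
0.02935/0.02864 = 1.0248
R_total = 0.10117 + 7.382 + 1.0248 = 8.508 m²·K/W
Q = A·ΔT/R = 51.43 × (19.58 − (-2.403)) / 8.508 = 132.89 W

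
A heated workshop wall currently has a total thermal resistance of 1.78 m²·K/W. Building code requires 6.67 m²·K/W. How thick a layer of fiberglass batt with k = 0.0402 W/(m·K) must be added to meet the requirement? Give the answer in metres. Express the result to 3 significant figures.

ΔR = 6.67 − 1.78 = 4.89 m²·K/W
L = ΔR × k = 4.89 × 0.0402 = 0.1966 m

0.197 m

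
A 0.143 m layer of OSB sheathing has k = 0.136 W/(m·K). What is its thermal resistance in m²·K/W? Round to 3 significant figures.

1.05 m²·K/W

R = L/k = 0.143/0.136 = 1.051 m²·K/W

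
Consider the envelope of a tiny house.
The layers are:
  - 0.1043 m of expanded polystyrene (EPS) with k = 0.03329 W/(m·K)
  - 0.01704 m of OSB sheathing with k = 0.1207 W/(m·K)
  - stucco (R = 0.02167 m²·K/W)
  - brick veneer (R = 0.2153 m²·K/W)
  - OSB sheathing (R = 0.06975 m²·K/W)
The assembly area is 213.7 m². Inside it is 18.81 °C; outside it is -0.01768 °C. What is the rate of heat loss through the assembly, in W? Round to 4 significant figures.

0.1043/0.03329 = 3.1331
0.01704/0.1207 = 0.14118
R_total = 3.1331 + 0.14118 + 0.02167 + 0.2153 + 0.06975 = 3.581 m²·K/W
Q = A·ΔT/R = 213.7 × (18.81 − (-0.01768)) / 3.581 = 1123.6 W

1124 W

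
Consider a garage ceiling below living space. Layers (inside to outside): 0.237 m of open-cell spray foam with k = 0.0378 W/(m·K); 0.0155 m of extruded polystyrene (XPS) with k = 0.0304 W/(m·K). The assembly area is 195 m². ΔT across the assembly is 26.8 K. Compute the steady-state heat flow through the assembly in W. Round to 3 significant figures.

0.237/0.0378 = 6.27
0.0155/0.0304 = 0.5099
R_total = 6.27 + 0.5099 = 6.78 m²·K/W
Q = A·ΔT/R = 195 × 26.8 / 6.78 = 770.8 W

771 W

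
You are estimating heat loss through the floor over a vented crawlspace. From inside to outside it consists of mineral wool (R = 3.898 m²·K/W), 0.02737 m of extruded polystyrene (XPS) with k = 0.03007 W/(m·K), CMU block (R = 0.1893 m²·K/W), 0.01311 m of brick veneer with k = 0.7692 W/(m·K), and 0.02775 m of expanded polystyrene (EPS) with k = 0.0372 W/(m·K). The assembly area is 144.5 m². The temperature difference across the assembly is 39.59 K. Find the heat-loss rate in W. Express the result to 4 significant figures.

993.1 W

0.02737/0.03007 = 0.91021
0.01311/0.7692 = 0.017044
0.02775/0.0372 = 0.74597
R_total = 3.898 + 0.91021 + 0.1893 + 0.017044 + 0.74597 = 5.7605 m²·K/W
Q = A·ΔT/R = 144.5 × 39.59 / 5.7605 = 993.1 W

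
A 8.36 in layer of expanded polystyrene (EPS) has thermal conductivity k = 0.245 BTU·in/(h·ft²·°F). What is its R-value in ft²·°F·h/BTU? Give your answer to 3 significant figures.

34.1 ft²·°F·h/BTU

R = L/k = 8.36/0.245 = 34.12 ft²·°F·h/BTU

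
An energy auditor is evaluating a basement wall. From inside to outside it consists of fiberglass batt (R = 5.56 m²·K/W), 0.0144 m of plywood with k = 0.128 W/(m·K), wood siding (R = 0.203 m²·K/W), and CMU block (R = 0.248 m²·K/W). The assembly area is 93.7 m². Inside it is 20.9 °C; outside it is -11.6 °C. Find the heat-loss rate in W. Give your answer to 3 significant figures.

497 W

0.0144/0.128 = 0.1125
R_total = 5.56 + 0.1125 + 0.203 + 0.248 = 6.123 m²·K/W
Q = A·ΔT/R = 93.7 × (20.9 − (-11.6)) / 6.123 = 497.3 W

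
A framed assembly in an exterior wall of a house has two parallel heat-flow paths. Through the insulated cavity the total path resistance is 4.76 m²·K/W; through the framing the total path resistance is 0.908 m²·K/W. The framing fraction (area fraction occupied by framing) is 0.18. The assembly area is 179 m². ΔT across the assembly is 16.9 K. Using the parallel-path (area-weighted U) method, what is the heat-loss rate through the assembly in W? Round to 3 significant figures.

1120 W

U_eff = 0.82/4.76 + 0.18/0.908 = 0.1723 + 0.1982 = 0.3705
R_eff = 1/U_eff = 2.699 m²·K/W
Q = 179 × 16.9 / 2.699 = 1121 W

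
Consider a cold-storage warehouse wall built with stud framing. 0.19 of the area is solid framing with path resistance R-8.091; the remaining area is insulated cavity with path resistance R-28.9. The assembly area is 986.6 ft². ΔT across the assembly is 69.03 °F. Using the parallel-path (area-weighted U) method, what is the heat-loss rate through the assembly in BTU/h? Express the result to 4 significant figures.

U_eff = 0.81/28.9 + 0.19/8.091 = 0.028028 + 0.023483 = 0.051511
R_eff = 1/U_eff = 19.413 ft²·°F·h/BTU
Q = 986.6 × 69.03 / 19.413 = 3508.1 BTU/h

3508 BTU/h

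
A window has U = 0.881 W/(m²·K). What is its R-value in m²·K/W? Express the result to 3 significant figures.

R = 1/U = 1/0.881 = 1.135

1.14 m²·K/W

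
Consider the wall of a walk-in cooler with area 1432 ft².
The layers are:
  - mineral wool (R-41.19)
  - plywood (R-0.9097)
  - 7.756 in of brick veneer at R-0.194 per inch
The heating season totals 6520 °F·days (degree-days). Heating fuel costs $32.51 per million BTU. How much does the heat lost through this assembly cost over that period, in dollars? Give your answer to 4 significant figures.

167.1 dollars

7.756 × 0.194 = 1.5047
R_total = 41.19 + 0.9097 + 1.5047 = 43.604 ft²·°F·h/BTU
E = A × HDD × 24 / R = 1432 × 6520 × 24 / 43.604 = 5138900 BTU
Cost = 5138900/10⁶ × 32.51 = $167.07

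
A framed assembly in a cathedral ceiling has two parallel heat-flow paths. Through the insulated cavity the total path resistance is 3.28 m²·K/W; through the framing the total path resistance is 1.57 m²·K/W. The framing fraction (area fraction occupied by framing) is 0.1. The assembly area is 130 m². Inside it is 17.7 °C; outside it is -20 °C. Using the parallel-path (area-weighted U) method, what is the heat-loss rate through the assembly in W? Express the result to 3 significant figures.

1660 W

U_eff = 0.9/3.28 + 0.1/1.57 = 0.2744 + 0.06369 = 0.3381
R_eff = 1/U_eff = 2.958 m²·K/W
Q = 130 × (17.7 − (-20)) / 2.958 = 1657 W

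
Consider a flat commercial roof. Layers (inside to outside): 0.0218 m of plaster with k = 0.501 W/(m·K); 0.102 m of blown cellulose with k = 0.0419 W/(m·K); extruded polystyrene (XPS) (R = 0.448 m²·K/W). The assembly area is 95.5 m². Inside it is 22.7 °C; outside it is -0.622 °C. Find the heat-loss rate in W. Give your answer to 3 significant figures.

761 W

0.0218/0.501 = 0.04351
0.102/0.0419 = 2.434
R_total = 0.04351 + 2.434 + 0.448 = 2.926 m²·K/W
Q = A·ΔT/R = 95.5 × (22.7 − (-0.622)) / 2.926 = 761.2 W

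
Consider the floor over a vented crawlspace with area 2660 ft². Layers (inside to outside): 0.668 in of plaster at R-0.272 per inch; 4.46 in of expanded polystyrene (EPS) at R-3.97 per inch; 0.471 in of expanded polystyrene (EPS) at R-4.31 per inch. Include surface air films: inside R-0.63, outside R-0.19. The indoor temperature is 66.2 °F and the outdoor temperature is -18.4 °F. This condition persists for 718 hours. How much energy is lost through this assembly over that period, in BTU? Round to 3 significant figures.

0.668 × 0.272 = 0.1817
4.46 × 3.97 = 17.71
0.471 × 4.31 = 2.03
R_total = 0.63 + 0.1817 + 17.71 + 2.03 + 0.19 = 20.74 ft²·°F·h/BTU
Q = 2660 × (66.2 − (-18.4)) / 20.74 = 10850 BTU/h
E = 10850 × 718 = 7791000 BTU

7790000 BTU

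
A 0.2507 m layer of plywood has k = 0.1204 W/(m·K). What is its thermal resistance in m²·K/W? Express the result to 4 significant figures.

2.082 m²·K/W

R = L/k = 0.2507/0.1204 = 2.0822 m²·K/W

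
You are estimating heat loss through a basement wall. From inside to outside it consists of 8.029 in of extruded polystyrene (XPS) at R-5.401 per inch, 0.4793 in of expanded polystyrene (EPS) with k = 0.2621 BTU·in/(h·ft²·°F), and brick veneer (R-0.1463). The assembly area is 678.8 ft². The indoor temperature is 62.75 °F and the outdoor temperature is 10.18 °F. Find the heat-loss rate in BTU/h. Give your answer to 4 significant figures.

787.0 BTU/h

8.029 × 5.401 = 43.365
0.4793/0.2621 = 1.8287
R_total = 43.365 + 1.8287 + 0.1463 = 45.34 ft²·°F·h/BTU
Q = A·ΔT/R = 678.8 × (62.75 − 10.18) / 45.34 = 787.05 BTU/h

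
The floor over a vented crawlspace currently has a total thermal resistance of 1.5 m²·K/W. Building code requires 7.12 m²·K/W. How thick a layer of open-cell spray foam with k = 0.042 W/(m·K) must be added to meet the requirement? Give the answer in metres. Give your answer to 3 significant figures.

0.236 m

ΔR = 7.12 − 1.5 = 5.62 m²·K/W
L = ΔR × k = 5.62 × 0.042 = 0.236 m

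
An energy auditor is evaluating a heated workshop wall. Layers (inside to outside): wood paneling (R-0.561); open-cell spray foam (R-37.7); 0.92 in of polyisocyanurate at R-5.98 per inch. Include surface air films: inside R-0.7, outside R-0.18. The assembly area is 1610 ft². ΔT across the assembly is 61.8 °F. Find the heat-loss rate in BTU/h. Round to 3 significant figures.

0.92 × 5.98 = 5.502
R_total = 0.7 + 0.561 + 37.7 + 5.502 + 0.18 = 44.64 ft²·°F·h/BTU
Q = A·ΔT/R = 1610 × 61.8 / 44.64 = 2229 BTU/h

2230 BTU/h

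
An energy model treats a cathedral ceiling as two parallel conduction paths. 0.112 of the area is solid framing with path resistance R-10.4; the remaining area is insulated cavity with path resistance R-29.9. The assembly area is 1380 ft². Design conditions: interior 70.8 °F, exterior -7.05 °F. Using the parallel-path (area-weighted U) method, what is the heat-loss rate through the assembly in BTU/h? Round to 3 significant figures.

U_eff = 0.888/29.9 + 0.112/10.4 = 0.0297 + 0.01077 = 0.04047
R_eff = 1/U_eff = 24.71 ft²·°F·h/BTU
Q = 1380 × (70.8 − (-7.05)) / 24.71 = 4348 BTU/h

4350 BTU/h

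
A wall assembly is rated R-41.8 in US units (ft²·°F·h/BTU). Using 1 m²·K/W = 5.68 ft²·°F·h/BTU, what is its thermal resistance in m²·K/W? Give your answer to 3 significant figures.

7.36 m²·K/W

R_SI = 41.8/5.68 = 7.359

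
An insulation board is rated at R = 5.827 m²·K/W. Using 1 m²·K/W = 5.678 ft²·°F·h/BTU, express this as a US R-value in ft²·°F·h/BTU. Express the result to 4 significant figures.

R_US = 5.827 × 5.678 = 33.086

33.09 ft²·°F·h/BTU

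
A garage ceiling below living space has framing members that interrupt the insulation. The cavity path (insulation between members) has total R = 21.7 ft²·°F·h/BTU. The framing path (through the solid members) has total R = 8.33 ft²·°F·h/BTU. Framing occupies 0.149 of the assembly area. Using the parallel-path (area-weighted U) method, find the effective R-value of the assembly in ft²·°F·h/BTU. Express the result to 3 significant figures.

17.5 ft²·°F·h/BTU

U_eff = 0.851/21.7 + 0.149/8.33 = 0.03922 + 0.01789 = 0.0571
R_eff = 1/U_eff = 17.51 ft²·°F·h/BTU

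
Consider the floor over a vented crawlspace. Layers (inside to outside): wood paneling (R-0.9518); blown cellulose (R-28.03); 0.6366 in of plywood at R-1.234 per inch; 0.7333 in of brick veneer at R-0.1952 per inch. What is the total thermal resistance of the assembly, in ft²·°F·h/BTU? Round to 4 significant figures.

29.91 ft²·°F·h/BTU

0.6366 × 1.234 = 0.78556
0.7333 × 0.1952 = 0.14314
R_total = 0.9518 + 28.03 + 0.78556 + 0.14314 = 29.911 ft²·°F·h/BTU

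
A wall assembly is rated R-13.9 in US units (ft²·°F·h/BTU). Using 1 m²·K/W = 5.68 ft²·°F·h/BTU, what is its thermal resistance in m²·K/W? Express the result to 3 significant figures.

2.45 m²·K/W

R_SI = 13.9/5.68 = 2.447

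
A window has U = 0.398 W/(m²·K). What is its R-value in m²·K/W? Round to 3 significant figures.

R = 1/U = 1/0.398 = 2.513

2.51 m²·K/W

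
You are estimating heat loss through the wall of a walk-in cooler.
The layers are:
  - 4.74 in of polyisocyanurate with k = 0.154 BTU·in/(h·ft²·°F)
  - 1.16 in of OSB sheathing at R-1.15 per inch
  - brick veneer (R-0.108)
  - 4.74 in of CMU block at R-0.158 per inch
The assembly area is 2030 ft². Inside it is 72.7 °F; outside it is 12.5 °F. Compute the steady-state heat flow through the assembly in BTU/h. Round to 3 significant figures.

4.74/0.154 = 30.78
1.16 × 1.15 = 1.334
4.74 × 0.158 = 0.7489
R_total = 30.78 + 1.334 + 0.108 + 0.7489 = 32.97 ft²·°F·h/BTU
Q = A·ΔT/R = 2030 × (72.7 − 12.5) / 32.97 = 3707 BTU/h

3710 BTU/h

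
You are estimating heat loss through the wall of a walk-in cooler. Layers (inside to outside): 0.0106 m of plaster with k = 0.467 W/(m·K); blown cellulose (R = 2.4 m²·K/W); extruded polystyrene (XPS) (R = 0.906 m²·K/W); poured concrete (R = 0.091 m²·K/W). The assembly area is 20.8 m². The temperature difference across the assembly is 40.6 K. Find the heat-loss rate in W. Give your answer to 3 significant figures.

0.0106/0.467 = 0.0227
R_total = 0.0227 + 2.4 + 0.906 + 0.091 = 3.42 m²·K/W
Q = A·ΔT/R = 20.8 × 40.6 / 3.42 = 246.9 W

247 W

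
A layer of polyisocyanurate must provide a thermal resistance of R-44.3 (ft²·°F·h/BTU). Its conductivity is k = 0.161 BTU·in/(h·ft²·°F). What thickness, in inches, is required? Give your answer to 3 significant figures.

7.13 in

L = R × k = 44.3 × 0.161 = 7.132 in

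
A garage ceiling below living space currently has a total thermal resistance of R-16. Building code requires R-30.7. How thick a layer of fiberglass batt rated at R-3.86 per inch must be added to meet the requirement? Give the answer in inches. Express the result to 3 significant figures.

3.81 in

ΔR = 30.7 − 16 = 14.7 ft²·°F·h/BTU
L = ΔR / (R/in) = 14.7/3.86 = 3.808 in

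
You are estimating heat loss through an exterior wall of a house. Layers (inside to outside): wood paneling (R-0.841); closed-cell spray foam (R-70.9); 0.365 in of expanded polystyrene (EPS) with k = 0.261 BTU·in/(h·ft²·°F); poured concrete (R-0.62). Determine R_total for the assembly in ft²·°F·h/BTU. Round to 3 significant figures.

0.365/0.261 = 1.398
R_total = 0.841 + 70.9 + 1.398 + 0.62 = 73.76 ft²·°F·h/BTU

73.8 ft²·°F·h/BTU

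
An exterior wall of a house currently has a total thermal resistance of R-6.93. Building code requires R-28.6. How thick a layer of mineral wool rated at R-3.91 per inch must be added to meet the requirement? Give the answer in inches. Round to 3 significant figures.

5.54 in

ΔR = 28.6 − 6.93 = 21.67 ft²·°F·h/BTU
L = ΔR / (R/in) = 21.67/3.91 = 5.542 in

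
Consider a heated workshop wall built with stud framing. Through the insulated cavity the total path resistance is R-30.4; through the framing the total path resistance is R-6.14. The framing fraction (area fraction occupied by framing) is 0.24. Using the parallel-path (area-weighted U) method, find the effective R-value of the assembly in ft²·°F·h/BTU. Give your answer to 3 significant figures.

15.6 ft²·°F·h/BTU

U_eff = 0.76/30.4 + 0.24/6.14 = 0.025 + 0.03909 = 0.06409
R_eff = 1/U_eff = 15.6 ft²·°F·h/BTU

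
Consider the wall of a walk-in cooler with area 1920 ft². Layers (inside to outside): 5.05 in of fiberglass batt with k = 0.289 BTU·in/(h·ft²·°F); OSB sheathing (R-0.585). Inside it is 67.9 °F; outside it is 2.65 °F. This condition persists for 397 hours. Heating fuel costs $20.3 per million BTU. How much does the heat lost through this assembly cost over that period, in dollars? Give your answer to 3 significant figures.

5.05/0.289 = 17.47
R_total = 17.47 + 0.585 = 18.06 ft²·°F·h/BTU
Q = 1920 × (67.9 − 2.65) / 18.06 = 6937 BTU/h
E = 6937 × 397 = 2754000 BTU
Cost = 2754000/10⁶ × 20.3 = $55.91

55.9 dollars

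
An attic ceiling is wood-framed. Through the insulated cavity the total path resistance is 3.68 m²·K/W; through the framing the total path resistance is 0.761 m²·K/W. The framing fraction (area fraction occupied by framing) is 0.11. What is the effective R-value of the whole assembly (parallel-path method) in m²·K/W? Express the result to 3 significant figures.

2.59 m²·K/W

U_eff = 0.89/3.68 + 0.11/0.761 = 0.2418 + 0.1445 = 0.3864
R_eff = 1/U_eff = 2.588 m²·K/W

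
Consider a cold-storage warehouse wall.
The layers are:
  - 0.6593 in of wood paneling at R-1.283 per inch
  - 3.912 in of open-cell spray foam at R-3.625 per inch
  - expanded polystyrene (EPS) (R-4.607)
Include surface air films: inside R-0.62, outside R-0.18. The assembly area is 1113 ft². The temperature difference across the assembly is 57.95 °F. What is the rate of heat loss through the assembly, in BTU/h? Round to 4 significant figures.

0.6593 × 1.283 = 0.84588
3.912 × 3.625 = 14.181
R_total = 0.62 + 0.84588 + 14.181 + 4.607 + 0.18 = 20.434 ft²·°F·h/BTU
Q = A·ΔT/R = 1113 × 57.95 / 20.434 = 3156.4 BTU/h

3156 BTU/h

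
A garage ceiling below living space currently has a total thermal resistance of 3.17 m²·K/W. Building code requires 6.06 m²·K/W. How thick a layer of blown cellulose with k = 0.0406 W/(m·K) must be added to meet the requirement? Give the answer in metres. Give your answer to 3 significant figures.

ΔR = 6.06 − 3.17 = 2.89 m²·K/W
L = ΔR × k = 2.89 × 0.0406 = 0.1173 m

0.117 m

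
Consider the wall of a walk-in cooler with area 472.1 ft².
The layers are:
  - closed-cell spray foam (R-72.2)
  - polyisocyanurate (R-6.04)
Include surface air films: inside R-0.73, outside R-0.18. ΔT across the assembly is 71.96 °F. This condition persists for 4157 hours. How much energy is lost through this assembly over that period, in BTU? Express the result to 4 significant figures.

R_total = 0.73 + 72.2 + 6.04 + 0.18 = 79.15 ft²·°F·h/BTU
Q = 472.1 × 71.96 / 79.15 = 429.21 BTU/h
E = 429.21 × 4157 = 1784200 BTU

1784000 BTU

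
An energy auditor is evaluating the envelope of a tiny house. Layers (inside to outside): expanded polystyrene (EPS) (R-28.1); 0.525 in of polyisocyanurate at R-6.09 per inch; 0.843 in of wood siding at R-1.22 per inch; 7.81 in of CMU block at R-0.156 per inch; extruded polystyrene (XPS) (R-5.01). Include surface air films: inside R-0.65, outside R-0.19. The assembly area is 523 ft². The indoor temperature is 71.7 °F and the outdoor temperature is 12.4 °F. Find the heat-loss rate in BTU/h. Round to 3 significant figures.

787 BTU/h

0.525 × 6.09 = 3.197
0.843 × 1.22 = 1.028
7.81 × 0.156 = 1.218
R_total = 0.65 + 28.1 + 3.197 + 1.028 + 1.218 + 5.01 + 0.19 = 39.39 ft²·°F·h/BTU
Q = A·ΔT/R = 523 × (71.7 − 12.4) / 39.39 = 787.3 BTU/h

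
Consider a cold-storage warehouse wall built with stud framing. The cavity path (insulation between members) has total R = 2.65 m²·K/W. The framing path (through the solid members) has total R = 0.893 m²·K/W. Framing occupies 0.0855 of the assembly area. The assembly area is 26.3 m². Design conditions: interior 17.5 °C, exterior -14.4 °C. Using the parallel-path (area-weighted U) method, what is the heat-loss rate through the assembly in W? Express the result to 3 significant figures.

U_eff = 0.9145/2.65 + 0.0855/0.893 = 0.3451 + 0.09574 = 0.4408
R_eff = 1/U_eff = 2.268 m²·K/W
Q = 26.3 × (17.5 − (-14.4)) / 2.268 = 369.9 W

370 W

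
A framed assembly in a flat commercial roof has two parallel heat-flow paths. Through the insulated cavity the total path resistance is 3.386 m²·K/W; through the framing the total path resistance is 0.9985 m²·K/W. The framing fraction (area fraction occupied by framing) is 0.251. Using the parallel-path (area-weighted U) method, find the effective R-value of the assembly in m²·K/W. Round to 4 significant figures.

2.116 m²·K/W

U_eff = 0.749/3.386 + 0.251/0.9985 = 0.2212 + 0.25138 = 0.47258
R_eff = 1/U_eff = 2.116 m²·K/W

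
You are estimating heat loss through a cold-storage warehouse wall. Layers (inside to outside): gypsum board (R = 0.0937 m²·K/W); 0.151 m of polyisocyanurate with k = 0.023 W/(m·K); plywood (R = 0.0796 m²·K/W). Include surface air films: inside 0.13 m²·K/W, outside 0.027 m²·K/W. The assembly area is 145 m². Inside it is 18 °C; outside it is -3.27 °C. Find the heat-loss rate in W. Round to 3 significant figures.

0.151/0.023 = 6.565
R_total = 0.13 + 0.0937 + 6.565 + 0.0796 + 0.027 = 6.896 m²·K/W
Q = A·ΔT/R = 145 × (18 − (-3.27)) / 6.896 = 447.3 W

447 W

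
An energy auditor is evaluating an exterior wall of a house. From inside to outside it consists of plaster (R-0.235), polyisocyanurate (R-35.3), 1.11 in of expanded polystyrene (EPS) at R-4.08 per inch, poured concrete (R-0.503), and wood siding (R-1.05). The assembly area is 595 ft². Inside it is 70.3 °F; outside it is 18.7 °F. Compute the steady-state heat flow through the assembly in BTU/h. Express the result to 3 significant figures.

1.11 × 4.08 = 4.529
R_total = 0.235 + 35.3 + 4.529 + 0.503 + 1.05 = 41.62 ft²·°F·h/BTU
Q = A·ΔT/R = 595 × (70.3 − 18.7) / 41.62 = 737.7 BTU/h

738 BTU/h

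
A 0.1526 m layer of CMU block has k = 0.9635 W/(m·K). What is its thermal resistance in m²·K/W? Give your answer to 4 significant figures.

0.1584 m²·K/W

R = L/k = 0.1526/0.9635 = 0.15838 m²·K/W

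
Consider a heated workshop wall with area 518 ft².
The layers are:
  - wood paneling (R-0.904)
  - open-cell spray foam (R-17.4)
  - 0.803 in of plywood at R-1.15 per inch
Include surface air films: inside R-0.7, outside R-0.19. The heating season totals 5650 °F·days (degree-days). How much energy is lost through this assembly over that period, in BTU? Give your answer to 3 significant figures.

0.803 × 1.15 = 0.9234
R_total = 0.7 + 0.904 + 17.4 + 0.9234 + 0.19 = 20.12 ft²·°F·h/BTU
E = A × HDD × 24 / R = 518 × 5650 × 24 / 20.12 = 3492000 BTU

3490000 BTU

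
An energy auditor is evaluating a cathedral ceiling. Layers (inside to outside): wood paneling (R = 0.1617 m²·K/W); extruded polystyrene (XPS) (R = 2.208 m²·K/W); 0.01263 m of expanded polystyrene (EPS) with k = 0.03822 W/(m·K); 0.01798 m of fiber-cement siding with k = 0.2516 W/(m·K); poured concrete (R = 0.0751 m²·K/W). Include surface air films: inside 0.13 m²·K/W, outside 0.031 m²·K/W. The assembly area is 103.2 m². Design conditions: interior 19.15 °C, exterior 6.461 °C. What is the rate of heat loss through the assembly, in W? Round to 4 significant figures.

0.01263/0.03822 = 0.33046
0.01798/0.2516 = 0.071463
R_total = 0.13 + 0.1617 + 2.208 + 0.33046 + 0.071463 + 0.0751 + 0.031 = 3.0077 m²·K/W
Q = A·ΔT/R = 103.2 × (19.15 − 6.461) / 3.0077 = 435.38 W

435.4 W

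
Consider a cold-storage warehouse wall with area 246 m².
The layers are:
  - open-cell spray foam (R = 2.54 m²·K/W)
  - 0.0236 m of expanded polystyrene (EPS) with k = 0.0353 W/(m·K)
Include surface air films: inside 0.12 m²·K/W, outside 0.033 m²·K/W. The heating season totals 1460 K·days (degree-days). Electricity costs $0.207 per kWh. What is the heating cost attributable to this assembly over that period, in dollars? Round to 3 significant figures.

531 dollars

0.0236/0.0353 = 0.6686
R_total = 0.12 + 2.54 + 0.6686 + 0.033 = 3.362 m²·K/W
E = A × HDD × 24 / R / 1000 = 246 × 1460 × 24 / 3.362 / 1000 = 2564 kWh
Cost = 2564 × 0.207 = $530.8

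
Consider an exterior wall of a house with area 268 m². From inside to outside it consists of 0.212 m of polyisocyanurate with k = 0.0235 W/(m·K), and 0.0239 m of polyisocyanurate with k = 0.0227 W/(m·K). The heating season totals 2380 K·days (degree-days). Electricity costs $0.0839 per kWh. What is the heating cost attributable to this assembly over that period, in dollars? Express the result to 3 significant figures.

127 dollars

0.212/0.0235 = 9.021
0.0239/0.0227 = 1.053
R_total = 9.021 + 1.053 = 10.07 m²·K/W
E = A × HDD × 24 / R / 1000 = 268 × 2380 × 24 / 10.07 / 1000 = 1520 kWh
Cost = 1520 × 0.0839 = $127.5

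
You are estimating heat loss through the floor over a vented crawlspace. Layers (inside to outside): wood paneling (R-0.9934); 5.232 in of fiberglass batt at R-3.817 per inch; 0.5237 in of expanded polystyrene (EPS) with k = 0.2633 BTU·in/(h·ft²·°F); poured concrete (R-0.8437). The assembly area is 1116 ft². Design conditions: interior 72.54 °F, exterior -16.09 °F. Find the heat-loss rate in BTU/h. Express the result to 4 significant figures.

5.232 × 3.817 = 19.971
0.5237/0.2633 = 1.989
R_total = 0.9934 + 19.971 + 1.989 + 0.8437 = 23.797 ft²·°F·h/BTU
Q = A·ΔT/R = 1116 × (72.54 − (-16.09)) / 23.797 = 4156.5 BTU/h

4157 BTU/h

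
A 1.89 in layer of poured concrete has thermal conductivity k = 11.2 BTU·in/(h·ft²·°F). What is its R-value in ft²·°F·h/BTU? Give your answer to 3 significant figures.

0.169 ft²·°F·h/BTU

R = L/k = 1.89/11.2 = 0.1688 ft²·°F·h/BTU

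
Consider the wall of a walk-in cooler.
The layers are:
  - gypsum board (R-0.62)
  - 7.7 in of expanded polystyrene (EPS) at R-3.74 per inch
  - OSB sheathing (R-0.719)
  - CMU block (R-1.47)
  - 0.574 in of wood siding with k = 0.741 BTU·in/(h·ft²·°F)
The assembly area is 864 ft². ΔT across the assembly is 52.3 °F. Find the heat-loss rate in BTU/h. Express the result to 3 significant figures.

1400 BTU/h

7.7 × 3.74 = 28.8
0.574/0.741 = 0.7746
R_total = 0.62 + 28.8 + 0.719 + 1.47 + 0.7746 = 32.38 ft²·°F·h/BTU
Q = A·ΔT/R = 864 × 52.3 / 32.38 = 1395 BTU/h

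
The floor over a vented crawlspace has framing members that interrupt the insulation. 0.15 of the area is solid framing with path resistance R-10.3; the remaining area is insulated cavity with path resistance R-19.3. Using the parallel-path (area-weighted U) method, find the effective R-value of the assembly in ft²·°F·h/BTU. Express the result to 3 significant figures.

U_eff = 0.85/19.3 + 0.15/10.3 = 0.04404 + 0.01456 = 0.0586
R_eff = 1/U_eff = 17.06 ft²·°F·h/BTU

17.1 ft²·°F·h/BTU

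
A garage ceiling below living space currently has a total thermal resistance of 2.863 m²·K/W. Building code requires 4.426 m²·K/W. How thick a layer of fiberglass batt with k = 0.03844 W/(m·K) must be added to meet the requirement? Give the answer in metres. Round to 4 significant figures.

0.06008 m

ΔR = 4.426 − 2.863 = 1.563 m²·K/W
L = ΔR × k = 1.563 × 0.03844 = 0.060082 m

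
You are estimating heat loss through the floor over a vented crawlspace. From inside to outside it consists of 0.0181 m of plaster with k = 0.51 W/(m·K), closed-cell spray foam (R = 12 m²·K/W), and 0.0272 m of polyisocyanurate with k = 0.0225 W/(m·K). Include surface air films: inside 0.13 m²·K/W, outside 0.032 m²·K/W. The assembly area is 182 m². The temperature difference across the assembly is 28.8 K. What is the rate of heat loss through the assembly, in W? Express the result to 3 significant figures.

0.0181/0.51 = 0.03549
0.0272/0.0225 = 1.209
R_total = 0.13 + 0.03549 + 12 + 1.209 + 0.032 = 13.41 m²·K/W
Q = A·ΔT/R = 182 × 28.8 / 13.41 = 391 W

391 W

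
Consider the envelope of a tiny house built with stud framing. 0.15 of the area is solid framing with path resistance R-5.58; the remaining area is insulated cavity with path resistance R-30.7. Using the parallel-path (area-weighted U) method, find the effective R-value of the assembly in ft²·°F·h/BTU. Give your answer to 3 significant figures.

18.3 ft²·°F·h/BTU

U_eff = 0.85/30.7 + 0.15/5.58 = 0.02769 + 0.02688 = 0.05457
R_eff = 1/U_eff = 18.33 ft²·°F·h/BTU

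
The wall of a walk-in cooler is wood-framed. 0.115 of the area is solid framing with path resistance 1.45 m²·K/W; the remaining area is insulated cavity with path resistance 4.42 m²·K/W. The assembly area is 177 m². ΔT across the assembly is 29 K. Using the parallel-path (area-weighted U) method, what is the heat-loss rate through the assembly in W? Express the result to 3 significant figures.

1430 W

U_eff = 0.885/4.42 + 0.115/1.45 = 0.2002 + 0.07931 = 0.2795
R_eff = 1/U_eff = 3.577 m²·K/W
Q = 177 × 29 / 3.577 = 1435 W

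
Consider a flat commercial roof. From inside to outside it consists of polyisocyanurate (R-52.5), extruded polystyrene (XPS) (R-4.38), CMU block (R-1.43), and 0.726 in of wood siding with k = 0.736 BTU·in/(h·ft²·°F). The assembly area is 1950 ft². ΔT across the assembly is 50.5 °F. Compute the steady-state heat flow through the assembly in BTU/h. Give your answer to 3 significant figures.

1660 BTU/h

0.726/0.736 = 0.9864
R_total = 52.5 + 4.38 + 1.43 + 0.9864 = 59.3 ft²·°F·h/BTU
Q = A·ΔT/R = 1950 × 50.5 / 59.3 = 1661 BTU/h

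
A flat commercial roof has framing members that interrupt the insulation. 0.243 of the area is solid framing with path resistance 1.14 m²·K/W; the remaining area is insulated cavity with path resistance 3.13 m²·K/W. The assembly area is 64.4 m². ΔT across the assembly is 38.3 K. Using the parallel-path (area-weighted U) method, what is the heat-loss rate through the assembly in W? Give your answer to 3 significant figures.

U_eff = 0.757/3.13 + 0.243/1.14 = 0.2419 + 0.2132 = 0.455
R_eff = 1/U_eff = 2.198 m²·K/W
Q = 64.4 × 38.3 / 2.198 = 1122 W

1120 W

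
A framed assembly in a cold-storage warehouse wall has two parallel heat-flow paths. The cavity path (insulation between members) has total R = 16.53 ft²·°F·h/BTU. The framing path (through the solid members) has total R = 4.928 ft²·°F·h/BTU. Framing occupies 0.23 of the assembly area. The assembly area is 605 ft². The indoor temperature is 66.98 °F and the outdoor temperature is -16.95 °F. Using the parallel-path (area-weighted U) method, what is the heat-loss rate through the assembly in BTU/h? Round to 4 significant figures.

U_eff = 0.77/16.53 + 0.23/4.928 = 0.046582 + 0.046672 = 0.093254
R_eff = 1/U_eff = 10.723 ft²·°F·h/BTU
Q = 605 × (66.98 − (-16.95)) / 10.723 = 4735.2 BTU/h

4735 BTU/h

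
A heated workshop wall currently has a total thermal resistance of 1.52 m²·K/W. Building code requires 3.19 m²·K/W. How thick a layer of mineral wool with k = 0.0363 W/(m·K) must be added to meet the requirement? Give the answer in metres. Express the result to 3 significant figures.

0.0606 m

ΔR = 3.19 − 1.52 = 1.67 m²·K/W
L = ΔR × k = 1.67 × 0.0363 = 0.06062 m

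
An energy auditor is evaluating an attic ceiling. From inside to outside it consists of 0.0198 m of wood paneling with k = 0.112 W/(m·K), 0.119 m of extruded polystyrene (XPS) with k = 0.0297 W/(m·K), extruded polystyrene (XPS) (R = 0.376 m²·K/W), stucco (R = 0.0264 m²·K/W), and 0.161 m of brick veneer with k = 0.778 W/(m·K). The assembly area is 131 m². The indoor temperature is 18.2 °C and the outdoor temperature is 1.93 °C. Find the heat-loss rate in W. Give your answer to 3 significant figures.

445 W

0.0198/0.112 = 0.1768
0.119/0.0297 = 4.007
0.161/0.778 = 0.2069
R_total = 0.1768 + 4.007 + 0.376 + 0.0264 + 0.2069 = 4.793 m²·K/W
Q = A·ΔT/R = 131 × (18.2 − 1.93) / 4.793 = 444.7 W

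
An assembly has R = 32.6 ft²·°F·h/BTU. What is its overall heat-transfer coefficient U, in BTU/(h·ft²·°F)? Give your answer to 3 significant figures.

U = 1/R = 1/32.6 = 0.03067

0.0307 BTU/(h·ft²·°F)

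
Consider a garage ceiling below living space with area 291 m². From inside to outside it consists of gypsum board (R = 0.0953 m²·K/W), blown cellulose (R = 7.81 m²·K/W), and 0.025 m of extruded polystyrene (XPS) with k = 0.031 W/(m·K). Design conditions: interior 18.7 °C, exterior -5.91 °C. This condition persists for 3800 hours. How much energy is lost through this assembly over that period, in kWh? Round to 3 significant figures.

0.025/0.031 = 0.8065
R_total = 0.0953 + 7.81 + 0.8065 = 8.712 m²·K/W
Q = 291 × (18.7 − (-5.91)) / 8.712 = 822.1 W
E = 822.1 W × 3800 h / 1000 = 3124 kWh

3120 kWh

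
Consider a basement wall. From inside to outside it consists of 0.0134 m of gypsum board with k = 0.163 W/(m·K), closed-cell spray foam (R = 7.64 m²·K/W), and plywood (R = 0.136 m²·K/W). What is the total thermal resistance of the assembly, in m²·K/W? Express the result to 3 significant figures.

0.0134/0.163 = 0.08221
R_total = 0.08221 + 7.64 + 0.136 = 7.858 m²·K/W

7.86 m²·K/W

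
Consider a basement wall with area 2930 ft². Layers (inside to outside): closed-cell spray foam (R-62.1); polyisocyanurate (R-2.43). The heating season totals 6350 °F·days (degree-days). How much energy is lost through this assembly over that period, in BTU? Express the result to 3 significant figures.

R_total = 62.1 + 2.43 = 64.53 ft²·°F·h/BTU
E = A × HDD × 24 / R = 2930 × 6350 × 24 / 64.53 = 6920000 BTU

6920000 BTU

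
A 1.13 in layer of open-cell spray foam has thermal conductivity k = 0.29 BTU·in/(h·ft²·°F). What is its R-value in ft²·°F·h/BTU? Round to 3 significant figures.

R = L/k = 1.13/0.29 = 3.897 ft²·°F·h/BTU

3.90 ft²·°F·h/BTU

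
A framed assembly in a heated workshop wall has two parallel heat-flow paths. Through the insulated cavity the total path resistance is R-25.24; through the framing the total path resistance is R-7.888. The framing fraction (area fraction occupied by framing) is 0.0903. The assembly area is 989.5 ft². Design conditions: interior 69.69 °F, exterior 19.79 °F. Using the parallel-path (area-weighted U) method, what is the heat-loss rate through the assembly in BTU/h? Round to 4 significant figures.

U_eff = 0.9097/25.24 + 0.0903/7.888 = 0.036042 + 0.011448 = 0.04749
R_eff = 1/U_eff = 21.057 ft²·°F·h/BTU
Q = 989.5 × (69.69 − 19.79) / 21.057 = 2344.9 BTU/h

2345 BTU/h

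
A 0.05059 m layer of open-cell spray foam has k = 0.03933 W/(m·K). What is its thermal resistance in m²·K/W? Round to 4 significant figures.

1.286 m²·K/W

R = L/k = 0.05059/0.03933 = 1.2863 m²·K/W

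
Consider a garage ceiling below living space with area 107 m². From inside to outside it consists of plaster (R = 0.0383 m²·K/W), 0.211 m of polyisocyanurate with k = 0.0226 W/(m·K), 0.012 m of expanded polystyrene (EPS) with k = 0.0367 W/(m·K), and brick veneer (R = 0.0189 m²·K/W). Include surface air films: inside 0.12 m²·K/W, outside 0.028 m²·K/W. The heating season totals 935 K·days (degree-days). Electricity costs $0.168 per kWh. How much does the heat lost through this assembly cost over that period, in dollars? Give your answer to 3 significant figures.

0.211/0.0226 = 9.336
0.012/0.0367 = 0.327
R_total = 0.12 + 0.0383 + 9.336 + 0.327 + 0.0189 + 0.028 = 9.868 m²·K/W
E = A × HDD × 24 / R / 1000 = 107 × 935 × 24 / 9.868 / 1000 = 243.3 kWh
Cost = 243.3 × 0.168 = $40.88

40.9 dollars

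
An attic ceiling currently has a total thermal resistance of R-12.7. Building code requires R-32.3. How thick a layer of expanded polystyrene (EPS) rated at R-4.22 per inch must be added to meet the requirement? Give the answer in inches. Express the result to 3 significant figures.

ΔR = 32.3 − 12.7 = 19.6 ft²·°F·h/BTU
L = ΔR / (R/in) = 19.6/4.22 = 4.645 in

4.64 in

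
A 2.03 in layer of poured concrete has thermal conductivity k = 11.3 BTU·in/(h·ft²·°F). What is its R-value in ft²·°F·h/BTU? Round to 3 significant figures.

0.180 ft²·°F·h/BTU

R = L/k = 2.03/11.3 = 0.1796 ft²·°F·h/BTU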